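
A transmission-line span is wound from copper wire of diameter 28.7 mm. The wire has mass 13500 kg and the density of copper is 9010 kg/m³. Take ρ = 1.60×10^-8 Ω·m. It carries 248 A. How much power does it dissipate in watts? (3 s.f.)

3520 W

A = π(d/2)² = π(1.4350e-02 m)² = 6.4692e-04 m²
L = m/(density·A) = 13500/(9010×6.4692e-04) = 2316 m
R = ρL/A = (1.60×10^-8)(2316)/(6.4692e-04) = 0.05728 Ω
P = I²R = (248)² × 0.05728 = 3520 W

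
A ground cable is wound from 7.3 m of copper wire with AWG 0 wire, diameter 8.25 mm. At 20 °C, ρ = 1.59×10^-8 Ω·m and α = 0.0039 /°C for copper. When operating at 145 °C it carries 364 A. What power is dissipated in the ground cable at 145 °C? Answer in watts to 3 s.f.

A = π(8.25/2 mm)² = π(4.1250e-03 m)² = 5.346e-05 m²
R₍20₎ = ρL/A = (1.59×10^-8)(7.3)/(5.346e-05) = 0.002171 Ω
R₍145₎ = R₍20₎(1 + αΔT) = 0.002171 × (1 + 0.0039×125) = 0.00323 Ω
P = I²R = (364)² × 0.00323 = 428 W

428 W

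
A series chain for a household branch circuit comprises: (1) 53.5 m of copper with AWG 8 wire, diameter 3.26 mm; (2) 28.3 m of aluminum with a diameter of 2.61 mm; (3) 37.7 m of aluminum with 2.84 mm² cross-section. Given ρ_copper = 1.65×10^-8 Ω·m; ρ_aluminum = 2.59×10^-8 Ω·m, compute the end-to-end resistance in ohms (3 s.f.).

0.587 Ω

Seg 1: A = π(3.26/2 mm)² = π(1.6300e-03 m)² = 8.347e-06 m²
R_1 = (1.65×10^-8)(53.5)/(8.347e-06) = 0.1058 Ω
Seg 2: A = π(d/2)² = π(1.3050e-03 m)² = 5.350e-06 m²
R_2 = (2.59×10^-8)(28.3)/(5.350e-06) = 0.137 Ω
Seg 3: A = 2.84 mm² = 2.840e-06 m²
R_3 = (2.59×10^-8)(37.7)/(2.840e-06) = 0.3438 Ω
R_total = R_1 + R_2 + R_3 = 0.587 Ω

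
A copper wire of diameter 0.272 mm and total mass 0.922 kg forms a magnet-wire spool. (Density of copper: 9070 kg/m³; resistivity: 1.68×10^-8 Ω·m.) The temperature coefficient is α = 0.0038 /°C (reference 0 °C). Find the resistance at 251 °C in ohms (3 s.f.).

988 Ω

A = π(d/2)² = π(1.3600e-04 m)² = 5.8107e-08 m²
L = m/(density·A) = 0.922/(9070×5.8107e-08) = 1749 m
R = ρL/A = (1.68×10^-8)(1749)/(5.8107e-08) = 505.8 Ω
R(251 °C) = 505.8 × (1 + 0.0038×251) = 988 Ω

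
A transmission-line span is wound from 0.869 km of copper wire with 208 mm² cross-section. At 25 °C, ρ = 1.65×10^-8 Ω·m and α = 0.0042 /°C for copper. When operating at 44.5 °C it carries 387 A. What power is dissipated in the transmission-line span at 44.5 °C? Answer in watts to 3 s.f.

11200 W

A = 208 mm² = 2.080e-04 m²
R₍25₎ = ρL/A = (1.65×10^-8)(869)/(2.080e-04) = 0.06894 Ω
R₍44.5₎ = R₍25₎(1 + αΔT) = 0.06894 × (1 + 0.0042×19.5) = 0.07458 Ω
P = I²R = (387)² × 0.07458 = 11200 W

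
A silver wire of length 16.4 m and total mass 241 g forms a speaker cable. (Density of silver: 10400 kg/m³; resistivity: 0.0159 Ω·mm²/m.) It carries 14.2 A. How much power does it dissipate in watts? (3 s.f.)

ρ = 0.0159 Ω·mm²/m = 1.59×10^-8 Ω·m
A = m/(density·L) = 0.241/(10400×16.4) = 1.4130e-06 m²
R = ρL/A = (1.59×10^-8)(16.4)/(1.4130e-06) = 0.1845 Ω
P = I²R = (14.2)² × 0.1845 = 37.2 W

37.2 W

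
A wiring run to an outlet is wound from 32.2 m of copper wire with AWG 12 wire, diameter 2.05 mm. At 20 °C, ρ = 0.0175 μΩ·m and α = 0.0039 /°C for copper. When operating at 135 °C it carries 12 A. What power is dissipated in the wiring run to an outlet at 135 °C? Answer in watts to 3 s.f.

ρ = 0.0175 μΩ·m = 1.75×10^-8 Ω·m
A = π(2.05/2 mm)² = π(1.0250e-03 m)² = 3.301e-06 m²
R₍20₎ = ρL/A = (1.75×10^-8)(32.2)/(3.301e-06) = 0.1707 Ω
R₍135₎ = R₍20₎(1 + αΔT) = 0.1707 × (1 + 0.0039×115) = 0.2473 Ω
P = I²R = (12)² × 0.2473 = 35.6 W

35.6 W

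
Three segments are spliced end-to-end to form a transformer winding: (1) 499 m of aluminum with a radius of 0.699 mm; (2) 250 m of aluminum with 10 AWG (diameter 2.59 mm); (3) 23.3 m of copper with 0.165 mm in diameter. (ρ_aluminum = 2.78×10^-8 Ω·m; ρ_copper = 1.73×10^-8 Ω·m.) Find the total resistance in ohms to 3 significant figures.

29.2 Ω

Seg 1: A = πr² = π(6.9900e-04 m)² = 1.535e-06 m²
R_1 = (2.78×10^-8)(499)/(1.535e-06) = 9.037 Ω
Seg 2: A = π(2.59/2 mm)² = π(1.2950e-03 m)² = 5.269e-06 m²
R_2 = (2.78×10^-8)(250)/(5.269e-06) = 1.319 Ω
Seg 3: A = π(d/2)² = π(8.2500e-05 m)² = 2.138e-08 m²
R_3 = (1.73×10^-8)(23.3)/(2.138e-08) = 18.85 Ω
R_total = R_1 + R_2 + R_3 = 29.2 Ω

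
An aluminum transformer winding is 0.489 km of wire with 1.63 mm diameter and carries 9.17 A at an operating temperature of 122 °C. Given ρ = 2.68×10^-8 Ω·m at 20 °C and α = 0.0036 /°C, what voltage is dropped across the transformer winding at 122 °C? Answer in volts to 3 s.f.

78.7 V

A = π(d/2)² = π(8.1500e-04 m)² = 2.087e-06 m²
R₍20₎ = ρL/A = (2.68×10^-8)(489)/(2.087e-06) = 6.28 Ω
R₍122₎ = R₍20₎(1 + αΔT) = 6.28 × (1 + 0.0036×102) = 8.586 Ω
V = IR = 9.17 × 8.586 = 78.7 V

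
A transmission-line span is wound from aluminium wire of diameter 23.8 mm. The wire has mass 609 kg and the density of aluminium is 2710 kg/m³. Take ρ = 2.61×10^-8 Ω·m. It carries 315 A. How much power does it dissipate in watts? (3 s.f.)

2940 W

A = π(d/2)² = π(1.1900e-02 m)² = 4.4488e-04 m²
L = m/(density·A) = 609/(2710×4.4488e-04) = 505.1 m
R = ρL/A = (2.61×10^-8)(505.1)/(4.4488e-04) = 0.02963 Ω
P = I²R = (315)² × 0.02963 = 2940 W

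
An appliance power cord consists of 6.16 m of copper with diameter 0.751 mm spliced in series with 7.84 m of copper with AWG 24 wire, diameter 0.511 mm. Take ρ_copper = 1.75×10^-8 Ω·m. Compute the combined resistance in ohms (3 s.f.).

0.912 Ω

Segment 1: A = π(d/2)² = π(3.7550e-04 m)² = 4.430e-07 m²
R₁ = ρL/A = (1.75×10^-8)(6.16)/(4.430e-07) = 0.2434 Ω
Segment 2: A = π(0.511/2 mm)² = π(2.5550e-04 m)² = 2.051e-07 m²
R₂ = (1.75×10^-8)(7.84)/(2.051e-07) = 0.669 Ω
R = R₁ + R₂ = 0.912 Ω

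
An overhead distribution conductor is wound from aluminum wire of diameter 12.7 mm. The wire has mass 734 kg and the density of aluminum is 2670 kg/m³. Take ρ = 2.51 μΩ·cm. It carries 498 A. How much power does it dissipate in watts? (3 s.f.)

1.07×10^5 W

ρ = 2.51 μΩ·cm = 2.51×10^-8 Ω·m
A = π(d/2)² = π(6.3500e-03 m)² = 1.2668e-04 m²
L = m/(density·A) = 734/(2670×1.2668e-04) = 2170 m
R = ρL/A = (2.51×10^-8)(2170)/(1.2668e-04) = 0.43 Ω
P = I²R = (498)² × 0.43 = 1.07×10^5 W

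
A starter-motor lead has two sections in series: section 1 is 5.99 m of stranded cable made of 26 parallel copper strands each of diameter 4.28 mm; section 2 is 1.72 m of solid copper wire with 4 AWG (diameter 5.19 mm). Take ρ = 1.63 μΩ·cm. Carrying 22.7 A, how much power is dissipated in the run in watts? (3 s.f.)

ρ = 1.63 μΩ·cm = 1.63×10^-8 Ω·m
Section 1: A_strand = π(2.1400e-03)² = 1.439e-05 m²; R₁ = ρL/(N·A_s) = (1.63×10^-8)(5.99)/(26×1.439e-05) = 2.610×10^-4 Ω
Section 2: A = π(5.19/2 mm)² = π(2.5950e-03 m)² = 2.116e-05 m²
R₂ = (1.63×10^-8)(1.72)/(2.116e-05) = 0.001325 Ω
R = R₁ + R₂ = 0.001586 Ω
P = I²R = (22.7)² × 0.001586 = 0.817 W

0.817 W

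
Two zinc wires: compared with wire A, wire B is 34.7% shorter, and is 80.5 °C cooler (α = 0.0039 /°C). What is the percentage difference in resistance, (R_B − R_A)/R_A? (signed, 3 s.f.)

R ∝ ρL/d² with ρ ∝ (1+αΔT), so R_B/R_A = (1 − 34.7/100) × (1 − 0.0039×80.5)
= 0.653 × 0.6861 = 0.448
(R_B − R_A)/R_A = 0.448 − 1 = -55.2%

-55.2%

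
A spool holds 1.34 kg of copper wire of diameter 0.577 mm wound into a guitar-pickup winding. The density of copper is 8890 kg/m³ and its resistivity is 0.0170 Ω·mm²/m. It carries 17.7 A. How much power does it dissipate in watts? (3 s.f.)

11700 W

ρ = 0.0170 Ω·mm²/m = 1.70×10^-8 Ω·m
A = π(d/2)² = π(2.8850e-04 m)² = 2.6148e-07 m²
L = m/(density·A) = 1.34/(8890×2.6148e-07) = 576.4 m
R = ρL/A = (1.70×10^-8)(576.4)/(2.6148e-07) = 37.48 Ω
P = I²R = (17.7)² × 37.48 = 11700 W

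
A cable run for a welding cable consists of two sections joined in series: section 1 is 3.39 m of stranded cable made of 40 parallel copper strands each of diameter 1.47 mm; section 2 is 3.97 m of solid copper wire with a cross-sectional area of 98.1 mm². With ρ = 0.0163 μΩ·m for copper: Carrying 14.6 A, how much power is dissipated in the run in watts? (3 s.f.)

0.314 W

ρ = 0.0163 μΩ·m = 1.63×10^-8 Ω·m
Section 1: A_strand = π(7.3500e-04)² = 1.697e-06 m²; R₁ = ρL/(N·A_s) = (1.63×10^-8)(3.39)/(40×1.697e-06) = 8.140×10^-4 Ω
Section 2: A = 98.1 mm² = 9.810e-05 m²
R₂ = (1.63×10^-8)(3.97)/(9.810e-05) = 6.596×10^-4 Ω
R = R₁ + R₂ = 0.001474 Ω
P = I²R = (14.6)² × 0.001474 = 0.314 W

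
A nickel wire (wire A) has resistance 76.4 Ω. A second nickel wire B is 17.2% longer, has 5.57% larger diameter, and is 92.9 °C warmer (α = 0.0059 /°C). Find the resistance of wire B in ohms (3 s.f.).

R ∝ ρL/d² with ρ ∝ (1+αΔT), so R_B/R_A = (1 + 17.2/100) × (1 + 5.57/100)⁻² × (1 + 0.0059×92.9)
= 1.172 × 0.8973 × 1.548 = 1.628
R_B = 1.628 × 76.4 = 124 Ω

124 Ω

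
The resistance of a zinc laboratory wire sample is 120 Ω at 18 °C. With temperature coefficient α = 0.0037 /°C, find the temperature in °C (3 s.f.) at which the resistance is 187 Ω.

169 °C

R = R₀(1 + α(T − T₀)) ⇒ T = T₀ + (R/R₀ − 1)/α
T = 18 + (187/120 − 1)/0.0037 = 18 + (0.5583)/0.0037 = 169 °C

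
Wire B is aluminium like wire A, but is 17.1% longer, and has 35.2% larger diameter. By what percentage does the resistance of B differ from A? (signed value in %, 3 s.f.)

R ∝ L/d², so R_B/R_A = (1 + 17.1/100) × (1 + 35.2/100)⁻²
= 1.171 × 0.5471 = 0.6406
(R_B − R_A)/R_A = 0.6406 − 1 = -35.9%

-35.9%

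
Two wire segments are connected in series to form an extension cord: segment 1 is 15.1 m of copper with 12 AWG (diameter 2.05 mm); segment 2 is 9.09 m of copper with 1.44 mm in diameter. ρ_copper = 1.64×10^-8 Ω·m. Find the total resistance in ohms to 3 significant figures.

Segment 1: A = π(2.05/2 mm)² = π(1.0250e-03 m)² = 3.301e-06 m²
R₁ = ρL/A = (1.64×10^-8)(15.1)/(3.301e-06) = 0.07503 Ω
Segment 2: A = π(d/2)² = π(7.2000e-04 m)² = 1.629e-06 m²
R₂ = (1.64×10^-8)(9.09)/(1.629e-06) = 0.09154 Ω
R = R₁ + R₂ = 0.167 Ω

0.167 Ω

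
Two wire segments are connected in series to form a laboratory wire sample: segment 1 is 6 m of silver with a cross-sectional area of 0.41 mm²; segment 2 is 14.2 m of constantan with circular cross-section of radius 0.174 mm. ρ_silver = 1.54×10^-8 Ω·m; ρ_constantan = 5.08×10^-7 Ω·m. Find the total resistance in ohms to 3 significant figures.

76.1 Ω

Segment 1: A = 0.41 mm² = 4.100e-07 m²
R₁ = ρL/A = (1.54×10^-8)(6)/(4.100e-07) = 0.2254 Ω
Segment 2: A = πr² = π(1.7400e-04 m)² = 9.511e-08 m²
R₂ = (5.08×10^-7)(14.2)/(9.511e-08) = 75.84 Ω
R = R₁ + R₂ = 76.1 Ω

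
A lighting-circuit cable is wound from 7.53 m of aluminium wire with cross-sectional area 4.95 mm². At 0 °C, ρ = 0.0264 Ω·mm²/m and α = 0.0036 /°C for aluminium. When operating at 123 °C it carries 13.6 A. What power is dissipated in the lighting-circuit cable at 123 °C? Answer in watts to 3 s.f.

10.7 W

ρ = 0.0264 Ω·mm²/m = 2.64×10^-8 Ω·m
A = 4.95 mm² = 4.950e-06 m²
R₍0₎ = ρL/A = (2.64×10^-8)(7.53)/(4.950e-06) = 0.04016 Ω
R₍123₎ = R₍0₎(1 + αΔT) = 0.04016 × (1 + 0.0036×123) = 0.05794 Ω
P = I²R = (13.6)² × 0.05794 = 10.7 W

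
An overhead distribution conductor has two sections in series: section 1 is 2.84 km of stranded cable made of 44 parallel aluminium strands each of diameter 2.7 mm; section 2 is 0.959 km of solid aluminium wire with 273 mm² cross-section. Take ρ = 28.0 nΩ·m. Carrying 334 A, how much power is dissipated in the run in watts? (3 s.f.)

46200 W

ρ = 28.0 nΩ·m = 2.80×10^-8 Ω·m
Section 1: A_strand = π(1.3500e-03)² = 5.726e-06 m²; R₁ = ρL/(N·A_s) = (2.80×10^-8)(2840)/(44×5.726e-06) = 0.3157 Ω
Section 2: A = 273 mm² = 2.730e-04 m²
R₂ = (2.80×10^-8)(959)/(2.730e-04) = 0.09836 Ω
R = R₁ + R₂ = 0.414 Ω
P = I²R = (334)² × 0.414 = 46200 W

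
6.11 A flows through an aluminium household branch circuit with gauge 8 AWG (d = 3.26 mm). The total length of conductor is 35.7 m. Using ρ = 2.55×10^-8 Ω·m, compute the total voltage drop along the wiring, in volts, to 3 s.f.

0.666 V

A = π(3.26/2 mm)² = π(1.6300e-03 m)² = 8.347e-06 m²
R = ρL/A = (2.55×10^-8)(35.7)/(8.347e-06) = 0.1091 Ω
V = IR = 6.11 × 0.1091 = 0.666 V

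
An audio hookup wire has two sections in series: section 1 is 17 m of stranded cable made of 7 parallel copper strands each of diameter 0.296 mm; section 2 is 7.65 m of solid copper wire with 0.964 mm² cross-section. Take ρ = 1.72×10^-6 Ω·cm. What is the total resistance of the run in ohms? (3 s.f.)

ρ = 1.72×10^-6 Ω·cm = 1.72×10^-8 Ω·m
Section 1: A_strand = π(1.4800e-04)² = 6.881e-08 m²; R₁ = ρL/(N·A_s) = (1.72×10^-8)(17)/(7×6.881e-08) = 0.607 Ω
Section 2: A = 0.964 mm² = 9.640e-07 m²
R₂ = (1.72×10^-8)(7.65)/(9.640e-07) = 0.1365 Ω
R = R₁ + R₂ = 0.744 Ω

0.744 Ω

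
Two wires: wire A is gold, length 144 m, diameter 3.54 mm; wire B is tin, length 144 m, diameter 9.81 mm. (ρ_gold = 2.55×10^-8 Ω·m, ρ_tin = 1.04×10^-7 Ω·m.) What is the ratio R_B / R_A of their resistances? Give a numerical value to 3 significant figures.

0.531

R ∝ ρL/d², so R_B/R_A = (ρ_B/ρ_A) × (d_A/d_B)²
= (1.04×10^-7/2.55×10^-8) × (3.54/9.81)² = 0.531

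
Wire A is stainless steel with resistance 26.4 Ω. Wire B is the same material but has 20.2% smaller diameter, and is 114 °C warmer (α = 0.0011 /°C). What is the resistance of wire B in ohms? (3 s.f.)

46.7 Ω

R ∝ ρL/d² with ρ ∝ (1+αΔT), so R_B/R_A = (1 − 20.2/100)⁻² × (1 + 0.0011×114)
= 1.57 × 1.125 = 1.767
R_B = 1.767 × 26.4 = 46.7 Ω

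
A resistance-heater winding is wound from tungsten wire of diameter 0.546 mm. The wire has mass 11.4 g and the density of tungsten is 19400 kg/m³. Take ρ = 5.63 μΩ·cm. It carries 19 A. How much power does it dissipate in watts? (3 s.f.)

218 W

ρ = 5.63 μΩ·cm = 5.63×10^-8 Ω·m
A = π(d/2)² = π(2.7300e-04 m)² = 2.3414e-07 m²
L = m/(density·A) = 0.0114/(19400×2.3414e-07) = 2.51 m
R = ρL/A = (5.63×10^-8)(2.51)/(2.3414e-07) = 0.6035 Ω
P = I²R = (19)² × 0.6035 = 218 W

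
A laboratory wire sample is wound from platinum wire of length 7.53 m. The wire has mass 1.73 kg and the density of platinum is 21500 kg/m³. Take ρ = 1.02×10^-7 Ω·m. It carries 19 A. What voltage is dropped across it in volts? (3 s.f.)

1.37 V

A = m/(density·L) = 1.73/(21500×7.53) = 1.0686e-05 m²
R = ρL/A = (1.02×10^-7)(7.53)/(1.0686e-05) = 0.07188 Ω
V = IR = 19 × 0.07188 = 1.37 V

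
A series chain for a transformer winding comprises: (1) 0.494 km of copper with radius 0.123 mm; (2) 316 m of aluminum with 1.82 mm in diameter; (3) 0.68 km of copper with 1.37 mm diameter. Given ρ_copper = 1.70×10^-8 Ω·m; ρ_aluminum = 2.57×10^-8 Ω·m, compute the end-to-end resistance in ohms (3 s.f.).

Seg 1: A = πr² = π(1.2300e-04 m)² = 4.753e-08 m²
R_1 = (1.70×10^-8)(494)/(4.753e-08) = 176.7 Ω
Seg 2: A = π(d/2)² = π(9.1000e-04 m)² = 2.602e-06 m²
R_2 = (2.57×10^-8)(316)/(2.602e-06) = 3.122 Ω
Seg 3: A = π(d/2)² = π(6.8500e-04 m)² = 1.474e-06 m²
R_3 = (1.70×10^-8)(680)/(1.474e-06) = 7.842 Ω
R_total = R_1 + R_2 + R_3 = 188 Ω

188 Ω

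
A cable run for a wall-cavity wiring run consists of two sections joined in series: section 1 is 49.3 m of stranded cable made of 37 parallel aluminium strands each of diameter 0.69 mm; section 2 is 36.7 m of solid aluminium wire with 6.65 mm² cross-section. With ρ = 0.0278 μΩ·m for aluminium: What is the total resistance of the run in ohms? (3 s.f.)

ρ = 0.0278 μΩ·m = 2.78×10^-8 Ω·m
Section 1: A_strand = π(3.4500e-04)² = 3.739e-07 m²; R₁ = ρL/(N·A_s) = (2.78×10^-8)(49.3)/(37×3.739e-07) = 0.09906 Ω
Section 2: A = 6.65 mm² = 6.650e-06 m²
R₂ = (2.78×10^-8)(36.7)/(6.650e-06) = 0.1534 Ω
R = R₁ + R₂ = 0.252 Ω

0.252 Ω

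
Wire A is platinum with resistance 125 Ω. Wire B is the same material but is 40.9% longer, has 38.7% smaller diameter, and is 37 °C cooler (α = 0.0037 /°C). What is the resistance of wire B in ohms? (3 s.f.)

R ∝ ρL/d² with ρ ∝ (1+αΔT), so R_B/R_A = (1 + 40.9/100) × (1 − 38.7/100)⁻² × (1 − 0.0037×37)
= 1.409 × 2.661 × 0.8631 = 3.236
R_B = 3.236 × 125 = 405 Ω

405 Ω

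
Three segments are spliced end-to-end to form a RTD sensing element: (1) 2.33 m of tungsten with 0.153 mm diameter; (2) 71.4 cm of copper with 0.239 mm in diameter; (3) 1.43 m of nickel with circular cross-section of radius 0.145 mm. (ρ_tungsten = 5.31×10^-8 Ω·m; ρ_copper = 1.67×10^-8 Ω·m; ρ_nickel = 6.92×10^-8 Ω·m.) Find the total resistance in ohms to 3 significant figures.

8.49 Ω

Seg 1: A = π(d/2)² = π(7.6500e-05 m)² = 1.839e-08 m²
R_1 = (5.31×10^-8)(2.33)/(1.839e-08) = 6.729 Ω
Seg 2: A = π(d/2)² = π(1.1950e-04 m)² = 4.486e-08 m²
R_2 = (1.67×10^-8)(0.714)/(4.486e-08) = 0.2658 Ω
Seg 3: A = πr² = π(1.4500e-04 m)² = 6.605e-08 m²
R_3 = (6.92×10^-8)(1.43)/(6.605e-08) = 1.498 Ω
R_total = R_1 + R_2 + R_3 = 8.49 Ω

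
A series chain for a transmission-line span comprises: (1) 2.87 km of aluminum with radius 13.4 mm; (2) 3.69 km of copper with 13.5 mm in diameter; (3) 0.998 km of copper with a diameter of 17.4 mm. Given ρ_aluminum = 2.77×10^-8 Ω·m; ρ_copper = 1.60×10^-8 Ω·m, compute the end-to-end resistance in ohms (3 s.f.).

0.621 Ω

Seg 1: A = πr² = π(1.3400e-02 m)² = 5.641e-04 m²
R_1 = (2.77×10^-8)(2870)/(5.641e-04) = 0.1409 Ω
Seg 2: A = π(d/2)² = π(6.7500e-03 m)² = 1.431e-04 m²
R_2 = (1.60×10^-8)(3690)/(1.431e-04) = 0.4125 Ω
Seg 3: A = π(d/2)² = π(8.7000e-03 m)² = 2.378e-04 m²
R_3 = (1.60×10^-8)(998)/(2.378e-04) = 0.06715 Ω
R_total = R_1 + R_2 + R_3 = 0.621 Ω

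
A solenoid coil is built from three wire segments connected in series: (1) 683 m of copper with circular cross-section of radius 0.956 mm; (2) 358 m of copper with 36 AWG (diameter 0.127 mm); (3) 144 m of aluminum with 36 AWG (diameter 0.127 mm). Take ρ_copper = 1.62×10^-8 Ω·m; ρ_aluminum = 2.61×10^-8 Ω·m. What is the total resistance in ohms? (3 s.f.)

Seg 1: A = πr² = π(9.5600e-04 m)² = 2.871e-06 m²
R_1 = (1.62×10^-8)(683)/(2.871e-06) = 3.854 Ω
Seg 2: A = π(0.127/2 mm)² = π(6.3500e-05 m)² = 1.267e-08 m²
R_2 = (1.62×10^-8)(358)/(1.267e-08) = 457.8 Ω
Seg 3: A = π(0.127/2 mm)² = π(6.3500e-05 m)² = 1.267e-08 m²
R_3 = (2.61×10^-8)(144)/(1.267e-08) = 296.7 Ω
R_total = R_1 + R_2 + R_3 = 758 Ω

758 Ω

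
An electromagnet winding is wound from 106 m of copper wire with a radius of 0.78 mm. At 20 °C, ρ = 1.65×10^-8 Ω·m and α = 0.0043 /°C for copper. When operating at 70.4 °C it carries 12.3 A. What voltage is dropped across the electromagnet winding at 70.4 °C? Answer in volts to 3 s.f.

A = πr² = π(7.8000e-04 m)² = 1.911e-06 m²
R₍20₎ = ρL/A = (1.65×10^-8)(106)/(1.911e-06) = 0.9151 Ω
R₍70.4₎ = R₍20₎(1 + αΔT) = 0.9151 × (1 + 0.0043×50.4) = 1.113 Ω
V = IR = 12.3 × 1.113 = 13.7 V

13.7 V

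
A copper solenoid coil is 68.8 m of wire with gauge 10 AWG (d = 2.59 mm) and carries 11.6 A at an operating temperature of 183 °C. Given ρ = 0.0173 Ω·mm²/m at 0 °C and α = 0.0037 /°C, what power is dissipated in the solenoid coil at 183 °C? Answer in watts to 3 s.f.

ρ = 0.0173 Ω·mm²/m = 1.73×10^-8 Ω·m
A = π(2.59/2 mm)² = π(1.2950e-03 m)² = 5.269e-06 m²
R₍0₎ = ρL/A = (1.73×10^-8)(68.8)/(5.269e-06) = 0.2259 Ω
R₍183₎ = R₍0₎(1 + αΔT) = 0.2259 × (1 + 0.0037×183) = 0.3789 Ω
P = I²R = (11.6)² × 0.3789 = 51.0 W

51.0 W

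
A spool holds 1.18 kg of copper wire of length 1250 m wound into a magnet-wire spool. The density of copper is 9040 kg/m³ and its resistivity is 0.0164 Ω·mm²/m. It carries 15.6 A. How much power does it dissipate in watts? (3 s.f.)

47800 W

ρ = 0.0164 Ω·mm²/m = 1.64×10^-8 Ω·m
A = m/(density·L) = 1.18/(9040×1250) = 1.0442e-07 m²
R = ρL/A = (1.64×10^-8)(1250)/(1.0442e-07) = 196.3 Ω
P = I²R = (15.6)² × 196.3 = 47800 W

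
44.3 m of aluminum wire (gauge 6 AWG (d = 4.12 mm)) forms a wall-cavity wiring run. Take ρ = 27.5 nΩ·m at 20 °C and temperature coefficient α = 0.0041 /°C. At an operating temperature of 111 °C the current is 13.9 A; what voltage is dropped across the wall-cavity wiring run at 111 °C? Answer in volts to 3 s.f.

ρ = 27.5 nΩ·m = 2.75×10^-8 Ω·m
A = π(4.12/2 mm)² = π(2.0600e-03 m)² = 1.333e-05 m²
R₍20₎ = ρL/A = (2.75×10^-8)(44.3)/(1.333e-05) = 0.09138 Ω
R₍111₎ = R₍20₎(1 + αΔT) = 0.09138 × (1 + 0.0041×91) = 0.1255 Ω
V = IR = 13.9 × 0.1255 = 1.74 V

1.74 V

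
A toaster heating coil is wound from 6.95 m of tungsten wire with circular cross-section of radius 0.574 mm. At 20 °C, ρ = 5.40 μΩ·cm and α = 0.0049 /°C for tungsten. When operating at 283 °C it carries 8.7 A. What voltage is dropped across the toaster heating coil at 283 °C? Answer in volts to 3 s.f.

7.22 V

ρ = 5.40 μΩ·cm = 5.40×10^-8 Ω·m
A = πr² = π(5.7400e-04 m)² = 1.035e-06 m²
R₍20₎ = ρL/A = (5.40×10^-8)(6.95)/(1.035e-06) = 0.3626 Ω
R₍283₎ = R₍20₎(1 + αΔT) = 0.3626 × (1 + 0.0049×263) = 0.8298 Ω
V = IR = 8.7 × 0.8298 = 7.22 V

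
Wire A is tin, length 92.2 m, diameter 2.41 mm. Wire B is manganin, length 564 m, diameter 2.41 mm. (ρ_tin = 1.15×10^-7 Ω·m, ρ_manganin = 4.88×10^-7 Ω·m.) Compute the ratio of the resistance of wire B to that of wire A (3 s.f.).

R ∝ ρL/d², so R_B/R_A = (ρ_B/ρ_A) × (L_B/L_A)
= (4.88×10^-7/1.15×10^-7) × (564/92.2) = 26.0

26.0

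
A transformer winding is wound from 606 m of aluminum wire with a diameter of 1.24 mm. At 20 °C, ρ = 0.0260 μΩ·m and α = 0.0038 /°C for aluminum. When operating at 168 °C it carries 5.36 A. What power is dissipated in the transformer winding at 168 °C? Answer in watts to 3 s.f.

ρ = 0.0260 μΩ·m = 2.60×10^-8 Ω·m
A = π(d/2)² = π(6.2000e-04 m)² = 1.208e-06 m²
R₍20₎ = ρL/A = (2.60×10^-8)(606)/(1.208e-06) = 13.05 Ω
R₍168₎ = R₍20₎(1 + αΔT) = 13.05 × (1 + 0.0038×148) = 20.38 Ω
P = I²R = (5.36)² × 20.38 = 586 W

586 W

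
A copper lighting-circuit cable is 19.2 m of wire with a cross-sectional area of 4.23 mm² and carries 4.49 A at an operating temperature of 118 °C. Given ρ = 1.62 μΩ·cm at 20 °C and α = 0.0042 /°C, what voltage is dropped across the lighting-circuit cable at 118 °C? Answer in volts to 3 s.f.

ρ = 1.62 μΩ·cm = 1.62×10^-8 Ω·m
A = 4.23 mm² = 4.230e-06 m²
R₍20₎ = ρL/A = (1.62×10^-8)(19.2)/(4.230e-06) = 0.07353 Ω
R₍118₎ = R₍20₎(1 + αΔT) = 0.07353 × (1 + 0.0042×98) = 0.1038 Ω
V = IR = 4.49 × 0.1038 = 0.466 V

0.466 V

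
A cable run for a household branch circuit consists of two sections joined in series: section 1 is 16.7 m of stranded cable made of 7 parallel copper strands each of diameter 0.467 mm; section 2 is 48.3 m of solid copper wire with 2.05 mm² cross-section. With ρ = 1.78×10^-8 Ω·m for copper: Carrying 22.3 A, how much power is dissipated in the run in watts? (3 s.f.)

332 W

Section 1: A_strand = π(2.3350e-04)² = 1.713e-07 m²; R₁ = ρL/(N·A_s) = (1.78×10^-8)(16.7)/(7×1.713e-07) = 0.2479 Ω
Section 2: A = 2.05 mm² = 2.050e-06 m²
R₂ = (1.78×10^-8)(48.3)/(2.050e-06) = 0.4194 Ω
R = R₁ + R₂ = 0.6673 Ω
P = I²R = (22.3)² × 0.6673 = 332 W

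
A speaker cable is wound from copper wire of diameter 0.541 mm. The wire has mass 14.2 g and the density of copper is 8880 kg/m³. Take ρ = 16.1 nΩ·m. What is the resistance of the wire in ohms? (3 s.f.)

0.487 Ω

ρ = 16.1 nΩ·m = 1.61×10^-8 Ω·m
A = π(d/2)² = π(2.7050e-04 m)² = 2.2987e-07 m²
L = m/(density·A) = 0.0142/(8880×2.2987e-07) = 6.957 m
R = ρL/A = (1.61×10^-8)(6.957)/(2.2987e-07) = 0.487 Ω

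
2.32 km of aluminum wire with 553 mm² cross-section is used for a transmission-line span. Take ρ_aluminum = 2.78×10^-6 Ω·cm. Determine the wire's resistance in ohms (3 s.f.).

0.117 Ω

ρ = 2.78×10^-6 Ω·cm = 2.78×10^-8 Ω·m
A = 553 mm² = 5.530e-04 m²
R = ρL/A = (2.78×10^-8)(2320 m)/(5.530e-04 m²) = 0.117 Ω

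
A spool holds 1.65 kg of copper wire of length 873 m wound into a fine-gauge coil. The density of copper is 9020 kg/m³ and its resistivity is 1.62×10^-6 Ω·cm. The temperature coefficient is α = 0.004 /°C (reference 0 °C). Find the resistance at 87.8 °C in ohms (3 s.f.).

91.2 Ω

ρ = 1.62×10^-6 Ω·cm = 1.62×10^-8 Ω·m
A = m/(density·L) = 1.65/(9020×873) = 2.0954e-07 m²
R = ρL/A = (1.62×10^-8)(873)/(2.0954e-07) = 67.49 Ω
R(87.8 °C) = 67.49 × (1 + 0.004×87.8) = 91.2 Ω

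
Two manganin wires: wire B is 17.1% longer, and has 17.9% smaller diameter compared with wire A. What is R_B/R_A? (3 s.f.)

1.74

R ∝ L/d², so R_B/R_A = (1 + 17.1/100) × (1 − 17.9/100)⁻²
= 1.171 × 1.484 = 1.74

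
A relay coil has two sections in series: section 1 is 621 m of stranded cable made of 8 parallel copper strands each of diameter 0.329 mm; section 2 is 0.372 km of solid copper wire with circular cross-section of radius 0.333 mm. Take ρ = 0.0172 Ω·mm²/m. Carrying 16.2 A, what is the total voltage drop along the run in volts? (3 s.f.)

ρ = 0.0172 Ω·mm²/m = 1.72×10^-8 Ω·m
Section 1: A_strand = π(1.6450e-04)² = 8.501e-08 m²; R₁ = ρL/(N·A_s) = (1.72×10^-8)(621)/(8×8.501e-08) = 15.71 Ω
Section 2: A = πr² = π(3.3300e-04 m)² = 3.484e-07 m²
R₂ = (1.72×10^-8)(372)/(3.484e-07) = 18.37 Ω
R = R₁ + R₂ = 34.07 Ω
V = IR = 16.2 × 34.07 = 552 V

552 V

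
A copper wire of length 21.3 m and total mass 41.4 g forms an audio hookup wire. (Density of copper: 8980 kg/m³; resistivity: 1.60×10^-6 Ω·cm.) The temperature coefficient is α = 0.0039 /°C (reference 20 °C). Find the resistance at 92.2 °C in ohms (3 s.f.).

2.02 Ω

ρ = 1.60×10^-6 Ω·cm = 1.60×10^-8 Ω·m
A = m/(density·L) = 0.0414/(8980×21.3) = 2.1644e-07 m²
R = ρL/A = (1.60×10^-8)(21.3)/(2.1644e-07) = 1.575 Ω
R(92.2 °C) = 1.575 × (1 + 0.0039×72.2) = 2.02 Ω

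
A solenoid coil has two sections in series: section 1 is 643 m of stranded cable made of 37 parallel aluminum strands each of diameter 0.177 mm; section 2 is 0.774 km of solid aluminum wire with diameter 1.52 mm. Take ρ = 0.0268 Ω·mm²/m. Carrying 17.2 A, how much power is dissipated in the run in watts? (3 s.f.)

8980 W

ρ = 0.0268 Ω·mm²/m = 2.68×10^-8 Ω·m
Section 1: A_strand = π(8.8500e-05)² = 2.461e-08 m²; R₁ = ρL/(N·A_s) = (2.68×10^-8)(643)/(37×2.461e-08) = 18.93 Ω
Section 2: A = π(d/2)² = π(7.6000e-04 m)² = 1.815e-06 m²
R₂ = (2.68×10^-8)(774)/(1.815e-06) = 11.43 Ω
R = R₁ + R₂ = 30.36 Ω
P = I²R = (17.2)² × 30.36 = 8980 W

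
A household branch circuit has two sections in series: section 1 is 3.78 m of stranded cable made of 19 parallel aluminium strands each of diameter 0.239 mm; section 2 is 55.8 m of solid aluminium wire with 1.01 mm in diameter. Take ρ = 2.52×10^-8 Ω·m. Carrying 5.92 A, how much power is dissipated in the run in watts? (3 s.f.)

Section 1: A_strand = π(1.1950e-04)² = 4.486e-08 m²; R₁ = ρL/(N·A_s) = (2.52×10^-8)(3.78)/(19×4.486e-08) = 0.1118 Ω
Section 2: A = π(d/2)² = π(5.0500e-04 m)² = 8.012e-07 m²
R₂ = (2.52×10^-8)(55.8)/(8.012e-07) = 1.755 Ω
R = R₁ + R₂ = 1.867 Ω
P = I²R = (5.92)² × 1.867 = 65.4 W

65.4 W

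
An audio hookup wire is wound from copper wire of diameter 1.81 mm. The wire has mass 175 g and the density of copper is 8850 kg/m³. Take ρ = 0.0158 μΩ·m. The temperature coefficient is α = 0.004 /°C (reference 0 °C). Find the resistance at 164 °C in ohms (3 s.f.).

ρ = 0.0158 μΩ·m = 1.58×10^-8 Ω·m
A = π(d/2)² = π(9.0500e-04 m)² = 2.5730e-06 m²
L = m/(density·A) = 0.175/(8850×2.5730e-06) = 7.685 m
R = ρL/A = (1.58×10^-8)(7.685)/(2.5730e-06) = 0.04719 Ω
R(164 °C) = 0.04719 × (1 + 0.004×164) = 0.0781 Ω

0.0781 Ω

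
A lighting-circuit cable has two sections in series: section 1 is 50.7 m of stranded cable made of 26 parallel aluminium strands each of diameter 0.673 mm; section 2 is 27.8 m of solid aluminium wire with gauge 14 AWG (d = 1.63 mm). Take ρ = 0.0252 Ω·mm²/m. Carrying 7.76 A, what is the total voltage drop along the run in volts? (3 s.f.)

3.68 V

ρ = 0.0252 Ω·mm²/m = 2.52×10^-8 Ω·m
Section 1: A_strand = π(3.3650e-04)² = 3.557e-07 m²; R₁ = ρL/(N·A_s) = (2.52×10^-8)(50.7)/(26×3.557e-07) = 0.1381 Ω
Section 2: A = π(1.63/2 mm)² = π(8.1500e-04 m)² = 2.087e-06 m²
R₂ = (2.52×10^-8)(27.8)/(2.087e-06) = 0.3357 Ω
R = R₁ + R₂ = 0.4739 Ω
V = IR = 7.76 × 0.4739 = 3.68 V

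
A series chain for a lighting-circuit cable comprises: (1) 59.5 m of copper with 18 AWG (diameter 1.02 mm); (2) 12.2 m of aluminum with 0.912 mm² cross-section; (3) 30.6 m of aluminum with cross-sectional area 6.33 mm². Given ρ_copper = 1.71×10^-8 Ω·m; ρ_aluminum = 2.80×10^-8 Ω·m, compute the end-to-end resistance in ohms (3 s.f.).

1.76 Ω

Seg 1: A = π(1.02/2 mm)² = π(5.1000e-04 m)² = 8.171e-07 m²
R_1 = (1.71×10^-8)(59.5)/(8.171e-07) = 1.245 Ω
Seg 2: A = 0.912 mm² = 9.120e-07 m²
R_2 = (2.80×10^-8)(12.2)/(9.120e-07) = 0.3746 Ω
Seg 3: A = 6.33 mm² = 6.330e-06 m²
R_3 = (2.80×10^-8)(30.6)/(6.330e-06) = 0.1354 Ω
R_total = R_1 + R_2 + R_3 = 1.76 Ω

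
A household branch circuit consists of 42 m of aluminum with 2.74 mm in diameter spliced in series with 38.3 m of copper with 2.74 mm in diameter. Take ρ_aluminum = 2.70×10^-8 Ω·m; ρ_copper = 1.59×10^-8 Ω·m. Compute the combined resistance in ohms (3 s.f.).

Segment 1: A = π(d/2)² = π(1.3700e-03 m)² = 5.896e-06 m²
R₁ = ρL/A = (2.70×10^-8)(42)/(5.896e-06) = 0.1923 Ω
R₂ = (1.59×10^-8)(38.3)/(5.896e-06) = 0.1033 Ω
R = R₁ + R₂ = 0.296 Ω

0.296 Ω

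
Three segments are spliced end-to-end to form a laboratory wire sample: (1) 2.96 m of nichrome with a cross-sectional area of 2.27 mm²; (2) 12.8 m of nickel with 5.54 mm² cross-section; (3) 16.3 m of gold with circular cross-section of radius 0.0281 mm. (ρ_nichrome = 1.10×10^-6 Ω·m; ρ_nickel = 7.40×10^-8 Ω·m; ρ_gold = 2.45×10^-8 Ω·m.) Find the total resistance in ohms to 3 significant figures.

163 Ω

Seg 1: A = 2.27 mm² = 2.270e-06 m²
R_1 = (1.10×10^-6)(2.96)/(2.270e-06) = 1.434 Ω
Seg 2: A = 5.54 mm² = 5.540e-06 m²
R_2 = (7.40×10^-8)(12.8)/(5.540e-06) = 0.171 Ω
Seg 3: A = πr² = π(2.8100e-05 m)² = 2.481e-09 m²
R_3 = (2.45×10^-8)(16.3)/(2.481e-09) = 161 Ω
R_total = R_1 + R_2 + R_3 = 163 Ω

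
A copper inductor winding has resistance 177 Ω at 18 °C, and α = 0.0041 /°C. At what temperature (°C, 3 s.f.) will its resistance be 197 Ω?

45.6 °C

R = R₀(1 + α(T − T₀)) ⇒ T = T₀ + (R/R₀ − 1)/α
T = 18 + (197/177 − 1)/0.0041 = 18 + (0.113)/0.0041 = 45.6 °C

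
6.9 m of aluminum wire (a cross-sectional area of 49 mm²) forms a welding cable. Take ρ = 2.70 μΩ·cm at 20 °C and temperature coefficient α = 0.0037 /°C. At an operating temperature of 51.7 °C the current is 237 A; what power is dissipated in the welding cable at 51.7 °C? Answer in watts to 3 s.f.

239 W

ρ = 2.70 μΩ·cm = 2.70×10^-8 Ω·m
A = 49 mm² = 4.900e-05 m²
R₍20₎ = ρL/A = (2.70×10^-8)(6.9)/(4.900e-05) = 0.003802 Ω
R₍51.7₎ = R₍20₎(1 + αΔT) = 0.003802 × (1 + 0.0037×31.7) = 0.004248 Ω
P = I²R = (237)² × 0.004248 = 239 W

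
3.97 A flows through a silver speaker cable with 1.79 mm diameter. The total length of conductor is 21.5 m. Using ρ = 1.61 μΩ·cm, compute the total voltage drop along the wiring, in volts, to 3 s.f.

0.546 V

ρ = 1.61 μΩ·cm = 1.61×10^-8 Ω·m
A = π(d/2)² = π(8.9500e-04 m)² = 2.516e-06 m²
R = ρL/A = (1.61×10^-8)(21.5)/(2.516e-06) = 0.1376 Ω
V = IR = 3.97 × 0.1376 = 0.546 V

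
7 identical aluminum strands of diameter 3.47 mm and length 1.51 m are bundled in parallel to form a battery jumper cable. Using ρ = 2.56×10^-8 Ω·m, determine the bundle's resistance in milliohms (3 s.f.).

A_strand = π(1.7350e-03 m)² = 9.457e-06 m²
R_strand = ρL/A = (2.56×10^-8)(1.51)/(9.457e-06) = 0.004088 Ω
R_total = R_strand/N = 0.004088/7 = 0.584 mΩ

0.584 mΩ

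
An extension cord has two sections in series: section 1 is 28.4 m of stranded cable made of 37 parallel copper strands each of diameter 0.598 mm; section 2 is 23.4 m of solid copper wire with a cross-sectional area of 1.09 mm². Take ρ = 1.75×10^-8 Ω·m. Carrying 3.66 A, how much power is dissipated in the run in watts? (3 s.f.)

5.67 W

Section 1: A_strand = π(2.9900e-04)² = 2.809e-07 m²; R₁ = ρL/(N·A_s) = (1.75×10^-8)(28.4)/(37×2.809e-07) = 0.04783 Ω
Section 2: A = 1.09 mm² = 1.090e-06 m²
R₂ = (1.75×10^-8)(23.4)/(1.090e-06) = 0.3757 Ω
R = R₁ + R₂ = 0.4235 Ω
P = I²R = (3.66)² × 0.4235 = 5.67 W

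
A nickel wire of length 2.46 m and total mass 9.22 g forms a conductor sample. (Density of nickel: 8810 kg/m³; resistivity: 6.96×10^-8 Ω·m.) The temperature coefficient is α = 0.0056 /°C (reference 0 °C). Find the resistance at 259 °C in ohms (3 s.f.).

A = m/(density·L) = 0.00922/(8810×2.46) = 4.2542e-07 m²
R = ρL/A = (6.96×10^-8)(2.46)/(4.2542e-07) = 0.4025 Ω
R(259 °C) = 0.4025 × (1 + 0.0056×259) = 0.986 Ω

0.986 Ω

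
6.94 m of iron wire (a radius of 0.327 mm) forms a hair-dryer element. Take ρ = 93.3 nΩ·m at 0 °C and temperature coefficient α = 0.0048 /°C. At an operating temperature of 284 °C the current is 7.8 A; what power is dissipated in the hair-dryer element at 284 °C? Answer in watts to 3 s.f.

277 W

ρ = 93.3 nΩ·m = 9.33×10^-8 Ω·m
A = πr² = π(3.2700e-04 m)² = 3.359e-07 m²
R₍0₎ = ρL/A = (9.33×10^-8)(6.94)/(3.359e-07) = 1.928 Ω
R₍284₎ = R₍0₎(1 + αΔT) = 1.928 × (1 + 0.0048×284) = 4.555 Ω
P = I²R = (7.8)² × 4.555 = 277 W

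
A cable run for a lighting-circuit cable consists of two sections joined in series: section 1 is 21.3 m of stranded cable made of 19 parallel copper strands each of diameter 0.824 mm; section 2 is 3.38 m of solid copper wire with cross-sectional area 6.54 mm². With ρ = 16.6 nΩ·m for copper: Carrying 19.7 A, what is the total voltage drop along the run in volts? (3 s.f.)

0.856 V

ρ = 16.6 nΩ·m = 1.66×10^-8 Ω·m
Section 1: A_strand = π(4.1200e-04)² = 5.333e-07 m²; R₁ = ρL/(N·A_s) = (1.66×10^-8)(21.3)/(19×5.333e-07) = 0.0349 Ω
Section 2: A = 6.54 mm² = 6.540e-06 m²
R₂ = (1.66×10^-8)(3.38)/(6.540e-06) = 0.008579 Ω
R = R₁ + R₂ = 0.04348 Ω
V = IR = 19.7 × 0.04348 = 0.856 V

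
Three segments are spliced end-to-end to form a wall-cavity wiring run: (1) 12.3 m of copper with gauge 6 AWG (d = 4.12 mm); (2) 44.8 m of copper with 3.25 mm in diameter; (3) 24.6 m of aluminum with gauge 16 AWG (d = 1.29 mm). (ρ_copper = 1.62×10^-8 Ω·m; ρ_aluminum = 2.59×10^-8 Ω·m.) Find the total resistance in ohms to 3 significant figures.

0.590 Ω

Seg 1: A = π(4.12/2 mm)² = π(2.0600e-03 m)² = 1.333e-05 m²
R_1 = (1.62×10^-8)(12.3)/(1.333e-05) = 0.01495 Ω
Seg 2: A = π(d/2)² = π(1.6250e-03 m)² = 8.296e-06 m²
R_2 = (1.62×10^-8)(44.8)/(8.296e-06) = 0.08749 Ω
Seg 3: A = π(1.29/2 mm)² = π(6.4500e-04 m)² = 1.307e-06 m²
R_3 = (2.59×10^-8)(24.6)/(1.307e-06) = 0.4875 Ω
R_total = R_1 + R_2 + R_3 = 0.590 Ω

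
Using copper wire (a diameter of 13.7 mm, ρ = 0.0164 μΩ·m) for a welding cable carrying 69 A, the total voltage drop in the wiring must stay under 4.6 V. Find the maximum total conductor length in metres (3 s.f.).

ρ = 0.0164 μΩ·m = 1.64×10^-8 Ω·m
A = π(d/2)² = π(6.8500e-03 m)² = 1.474e-04 m²
L_max = V_max·A/(1·ρI) = (4.6)(1.474e-04)/(1.64×10^-8×69) = 599 m

599 m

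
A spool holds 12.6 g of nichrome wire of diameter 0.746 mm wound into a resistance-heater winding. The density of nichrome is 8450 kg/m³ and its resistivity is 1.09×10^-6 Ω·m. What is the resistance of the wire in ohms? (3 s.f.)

8.51 Ω

A = π(d/2)² = π(3.7300e-04 m)² = 4.3709e-07 m²
L = m/(density·A) = 0.0126/(8450×4.3709e-07) = 3.412 m
R = ρL/A = (1.09×10^-6)(3.412)/(4.3709e-07) = 8.51 Ω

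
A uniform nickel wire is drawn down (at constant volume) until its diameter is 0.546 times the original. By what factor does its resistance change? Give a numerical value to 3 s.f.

11.3

Volume constant ⇒ L' = L/r² with r = 0.546. R' = ρL'/A' = ρ(L/r²)/(πr²d₀²/4) = R/r⁴.
Factor = 11.3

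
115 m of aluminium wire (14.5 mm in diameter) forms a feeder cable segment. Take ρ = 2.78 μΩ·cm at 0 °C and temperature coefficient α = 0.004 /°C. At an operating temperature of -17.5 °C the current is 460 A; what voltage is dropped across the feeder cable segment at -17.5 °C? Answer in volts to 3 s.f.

ρ = 2.78 μΩ·cm = 2.78×10^-8 Ω·m
A = π(d/2)² = π(7.2500e-03 m)² = 1.651e-04 m²
R₍0₎ = ρL/A = (2.78×10^-8)(115)/(1.651e-04) = 0.01936 Ω
R₍-17.5₎ = R₍0₎(1 + αΔT) = 0.01936 × (1 + 0.004×-17.5) = 0.01801 Ω
V = IR = 460 × 0.01801 = 8.28 V

8.28 V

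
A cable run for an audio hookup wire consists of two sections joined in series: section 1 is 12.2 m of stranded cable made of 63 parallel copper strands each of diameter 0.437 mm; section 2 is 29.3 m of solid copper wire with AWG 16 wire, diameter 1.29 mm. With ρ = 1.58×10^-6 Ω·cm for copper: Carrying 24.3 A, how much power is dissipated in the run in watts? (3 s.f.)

221 W

ρ = 1.58×10^-6 Ω·cm = 1.58×10^-8 Ω·m
Section 1: A_strand = π(2.1850e-04)² = 1.500e-07 m²; R₁ = ρL/(N·A_s) = (1.58×10^-8)(12.2)/(63×1.500e-07) = 0.0204 Ω
Section 2: A = π(1.29/2 mm)² = π(6.4500e-04 m)² = 1.307e-06 m²
R₂ = (1.58×10^-8)(29.3)/(1.307e-06) = 0.3542 Ω
R = R₁ + R₂ = 0.3746 Ω
P = I²R = (24.3)² × 0.3746 = 221 W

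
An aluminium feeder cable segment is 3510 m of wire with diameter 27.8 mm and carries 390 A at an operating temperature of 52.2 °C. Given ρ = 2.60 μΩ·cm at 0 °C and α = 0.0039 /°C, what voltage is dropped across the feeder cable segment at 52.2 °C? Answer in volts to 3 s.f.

70.6 V

ρ = 2.60 μΩ·cm = 2.60×10^-8 Ω·m
A = π(d/2)² = π(1.3900e-02 m)² = 6.070e-04 m²
R₍0₎ = ρL/A = (2.60×10^-8)(3510)/(6.070e-04) = 0.1503 Ω
R₍52.2₎ = R₍0₎(1 + αΔT) = 0.1503 × (1 + 0.0039×52.2) = 0.181 Ω
V = IR = 390 × 0.181 = 70.6 V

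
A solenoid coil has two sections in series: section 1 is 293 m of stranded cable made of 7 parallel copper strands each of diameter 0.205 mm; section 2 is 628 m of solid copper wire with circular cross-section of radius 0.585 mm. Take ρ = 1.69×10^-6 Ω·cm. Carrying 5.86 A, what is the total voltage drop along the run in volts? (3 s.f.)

183 V

ρ = 1.69×10^-6 Ω·cm = 1.69×10^-8 Ω·m
Section 1: A_strand = π(1.0250e-04)² = 3.301e-08 m²; R₁ = ρL/(N·A_s) = (1.69×10^-8)(293)/(7×3.301e-08) = 21.43 Ω
Section 2: A = πr² = π(5.8500e-04 m)² = 1.075e-06 m²
R₂ = (1.69×10^-8)(628)/(1.075e-06) = 9.872 Ω
R = R₁ + R₂ = 31.3 Ω
V = IR = 5.86 × 31.3 = 183 V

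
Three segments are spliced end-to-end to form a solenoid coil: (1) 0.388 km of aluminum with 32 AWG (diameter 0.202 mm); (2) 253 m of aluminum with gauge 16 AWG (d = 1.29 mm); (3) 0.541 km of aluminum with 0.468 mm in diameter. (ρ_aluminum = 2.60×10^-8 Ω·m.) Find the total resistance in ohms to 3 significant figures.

402 Ω

Seg 1: A = π(0.202/2 mm)² = π(1.0100e-04 m)² = 3.205e-08 m²
R_1 = (2.60×10^-8)(388)/(3.205e-08) = 314.8 Ω
Seg 2: A = π(1.29/2 mm)² = π(6.4500e-04 m)² = 1.307e-06 m²
R_2 = (2.60×10^-8)(253)/(1.307e-06) = 5.033 Ω
Seg 3: A = π(d/2)² = π(2.3400e-04 m)² = 1.720e-07 m²
R_3 = (2.60×10^-8)(541)/(1.720e-07) = 81.77 Ω
R_total = R_1 + R_2 + R_3 = 402 Ω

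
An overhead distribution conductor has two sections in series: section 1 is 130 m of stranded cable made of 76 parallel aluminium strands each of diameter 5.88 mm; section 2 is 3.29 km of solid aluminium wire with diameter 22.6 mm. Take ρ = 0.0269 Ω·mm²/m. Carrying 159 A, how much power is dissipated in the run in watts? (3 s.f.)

5620 W

ρ = 0.0269 Ω·mm²/m = 2.69×10^-8 Ω·m
Section 1: A_strand = π(2.9400e-03)² = 2.715e-05 m²; R₁ = ρL/(N·A_s) = (2.69×10^-8)(130)/(76×2.715e-05) = 0.001694 Ω
Section 2: A = π(d/2)² = π(1.1300e-02 m)² = 4.011e-04 m²
R₂ = (2.69×10^-8)(3290)/(4.011e-04) = 0.2206 Ω
R = R₁ + R₂ = 0.2223 Ω
P = I²R = (159)² × 0.2223 = 5620 W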